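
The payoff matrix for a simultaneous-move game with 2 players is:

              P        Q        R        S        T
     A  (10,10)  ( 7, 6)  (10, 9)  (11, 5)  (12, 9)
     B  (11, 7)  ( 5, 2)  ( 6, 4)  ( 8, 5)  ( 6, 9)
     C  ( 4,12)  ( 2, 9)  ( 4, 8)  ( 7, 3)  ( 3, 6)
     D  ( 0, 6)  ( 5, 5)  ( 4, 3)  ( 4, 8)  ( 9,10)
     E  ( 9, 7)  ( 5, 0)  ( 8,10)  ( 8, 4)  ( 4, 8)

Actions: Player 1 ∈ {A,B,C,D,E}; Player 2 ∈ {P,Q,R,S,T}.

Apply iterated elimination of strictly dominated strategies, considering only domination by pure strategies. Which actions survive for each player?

P1 drop C (A beats it: P:10>4 Q:7>2 R:10>4 S:11>7 T:12>3)
P1 drop D (A beats it: P:10>0 Q:7>5 R:10>4 S:11>4 T:12>9)
P1 drop E (A beats it: P:10>9 Q:7>5 R:10>8 S:11>8 T:12>4)
P2 drop Q (P beats it: A:10>6 B:7>2)
P2 drop R (P beats it: A:10>9 B:7>4)
P2 drop S (P beats it: A:10>5 B:7>5)
P1→{A,B} P2→{P,T}

IESDS → P1:{A,B} P2:{P,T}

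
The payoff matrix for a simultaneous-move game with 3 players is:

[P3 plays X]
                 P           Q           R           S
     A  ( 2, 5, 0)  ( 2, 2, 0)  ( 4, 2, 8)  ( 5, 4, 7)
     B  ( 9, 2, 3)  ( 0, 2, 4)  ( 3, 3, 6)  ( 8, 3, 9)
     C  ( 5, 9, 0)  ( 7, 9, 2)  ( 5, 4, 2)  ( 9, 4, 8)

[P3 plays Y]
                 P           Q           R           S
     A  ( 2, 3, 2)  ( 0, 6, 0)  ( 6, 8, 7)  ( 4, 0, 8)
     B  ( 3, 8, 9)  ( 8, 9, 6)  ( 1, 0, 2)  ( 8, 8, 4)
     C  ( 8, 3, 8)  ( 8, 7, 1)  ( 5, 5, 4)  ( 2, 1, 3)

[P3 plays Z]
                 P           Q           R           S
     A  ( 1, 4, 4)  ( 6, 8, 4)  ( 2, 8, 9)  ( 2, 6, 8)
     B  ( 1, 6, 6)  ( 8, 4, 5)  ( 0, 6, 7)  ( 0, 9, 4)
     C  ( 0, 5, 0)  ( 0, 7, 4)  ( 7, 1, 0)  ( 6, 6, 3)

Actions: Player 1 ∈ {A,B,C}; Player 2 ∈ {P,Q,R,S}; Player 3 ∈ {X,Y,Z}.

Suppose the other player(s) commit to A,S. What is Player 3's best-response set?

u_3(X vs A,S) = 7
u_3(Y vs A,S) = 8
u_3(Z vs A,S) = 8
max payoff 8 at {Y,Z}

argmax u_3 = {Y,Z}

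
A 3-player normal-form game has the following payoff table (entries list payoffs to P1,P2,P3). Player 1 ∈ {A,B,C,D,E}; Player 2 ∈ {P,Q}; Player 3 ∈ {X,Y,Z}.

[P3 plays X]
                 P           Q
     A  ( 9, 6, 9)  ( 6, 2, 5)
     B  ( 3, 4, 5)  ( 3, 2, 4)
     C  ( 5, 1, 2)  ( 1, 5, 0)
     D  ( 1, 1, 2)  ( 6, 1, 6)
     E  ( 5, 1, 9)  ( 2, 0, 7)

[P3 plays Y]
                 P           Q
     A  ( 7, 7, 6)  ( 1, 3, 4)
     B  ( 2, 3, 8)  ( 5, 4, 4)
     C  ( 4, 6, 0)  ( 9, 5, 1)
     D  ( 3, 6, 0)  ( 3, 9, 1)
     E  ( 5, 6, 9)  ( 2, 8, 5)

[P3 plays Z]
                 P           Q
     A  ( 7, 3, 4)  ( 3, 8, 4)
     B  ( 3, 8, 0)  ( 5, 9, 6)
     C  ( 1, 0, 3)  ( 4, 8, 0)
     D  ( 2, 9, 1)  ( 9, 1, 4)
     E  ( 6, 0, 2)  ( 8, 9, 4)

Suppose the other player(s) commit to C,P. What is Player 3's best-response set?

argmax u_3 = {Z}

u_3(X vs C,P) = 2
u_3(Y vs C,P) = 0
u_3(Z vs C,P) = 3
max payoff 3 at {Z}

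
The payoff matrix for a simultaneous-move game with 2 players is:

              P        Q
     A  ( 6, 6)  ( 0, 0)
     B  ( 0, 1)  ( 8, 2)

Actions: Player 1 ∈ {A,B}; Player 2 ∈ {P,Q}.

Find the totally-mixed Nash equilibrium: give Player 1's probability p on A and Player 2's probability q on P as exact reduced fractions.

P1 indiff ⇒ q·6+(1-q)·0 = q·0+(1-q)·8 ⇒ q(6) = (1-q)(8) ⇒ q = 4/7
P2 indiff ⇒ p·6+(1-p)·1 = p·0+(1-p)·2 ⇒ p(6) = (1-p)(1) ⇒ p = 1/7

p=1/7, q=4/7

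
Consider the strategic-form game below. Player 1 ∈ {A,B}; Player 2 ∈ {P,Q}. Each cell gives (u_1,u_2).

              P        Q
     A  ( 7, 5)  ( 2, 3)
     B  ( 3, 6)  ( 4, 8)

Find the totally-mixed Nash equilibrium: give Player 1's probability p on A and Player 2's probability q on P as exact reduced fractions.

(p,q) = (1/2, 1/3)

P1 indiff ⇒ q·7+(1-q)·2 = q·3+(1-q)·4 ⇒ q(4) = (1-q)(2) ⇒ q = 1/3
P2 indiff ⇒ p·5+(1-p)·6 = p·3+(1-p)·8 ⇒ p(2) = (1-p)(2) ⇒ p = 1/2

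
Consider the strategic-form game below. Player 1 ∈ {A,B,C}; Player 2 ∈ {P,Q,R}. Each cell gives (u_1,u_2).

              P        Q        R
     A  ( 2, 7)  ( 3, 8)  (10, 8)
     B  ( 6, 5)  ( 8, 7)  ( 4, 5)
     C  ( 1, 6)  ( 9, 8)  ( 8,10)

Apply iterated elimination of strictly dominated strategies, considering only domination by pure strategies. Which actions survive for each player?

P2 drop P (Q beats it: A:8>7 B:7>5 C:8>6)
P1 drop B (C beats it: Q:9>8 R:8>4)
P1→{A,C} P2→{Q,R}

Survivors P1:{A,C} P2:{Q,R}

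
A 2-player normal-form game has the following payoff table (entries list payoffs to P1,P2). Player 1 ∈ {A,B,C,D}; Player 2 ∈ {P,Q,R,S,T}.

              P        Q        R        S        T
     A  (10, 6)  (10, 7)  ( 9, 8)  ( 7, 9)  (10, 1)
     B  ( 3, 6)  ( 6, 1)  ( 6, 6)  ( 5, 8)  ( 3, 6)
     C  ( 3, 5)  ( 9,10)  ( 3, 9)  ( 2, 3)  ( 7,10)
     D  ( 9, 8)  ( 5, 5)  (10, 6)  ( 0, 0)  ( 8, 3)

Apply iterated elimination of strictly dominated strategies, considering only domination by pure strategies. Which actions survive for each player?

P1 drop B (A beats it: P:10>3 Q:10>6 R:9>6 S:7>5 T:10>3)
P1 drop C (A beats it: P:10>3 Q:10>9 R:9>3 S:7>2 T:10>7)
P2 drop Q (R beats it: A:8>7 D:6>5)
P2 drop T (P beats it: A:6>1 D:8>3)
P1→{A,D} P2→{P,R,S}

Survivors P1:{A,D} P2:{P,R,S}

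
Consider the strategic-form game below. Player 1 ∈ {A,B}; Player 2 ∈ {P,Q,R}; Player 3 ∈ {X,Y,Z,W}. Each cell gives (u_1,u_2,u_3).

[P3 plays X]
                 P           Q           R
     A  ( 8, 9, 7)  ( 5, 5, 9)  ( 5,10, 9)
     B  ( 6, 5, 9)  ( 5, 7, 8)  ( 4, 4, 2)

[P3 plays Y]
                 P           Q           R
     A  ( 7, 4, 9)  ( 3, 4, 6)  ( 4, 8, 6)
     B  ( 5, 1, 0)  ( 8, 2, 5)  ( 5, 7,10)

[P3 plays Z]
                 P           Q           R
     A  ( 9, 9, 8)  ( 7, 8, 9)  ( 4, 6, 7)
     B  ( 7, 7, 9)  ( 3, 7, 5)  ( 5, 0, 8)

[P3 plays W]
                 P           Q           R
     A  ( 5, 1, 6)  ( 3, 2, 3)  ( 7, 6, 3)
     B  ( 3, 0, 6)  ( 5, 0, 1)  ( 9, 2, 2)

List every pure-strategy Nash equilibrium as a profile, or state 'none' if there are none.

NE set: (A,R,X), (B,Q,X), (B,R,Y)

(A,P,X): not NE [P2→R gives 10>9; P3→Y gives 9>7]
(A,P,Y): not NE [P2→R gives 8>4]
(A,P,Z): not NE [P3→Y gives 9>8]
(A,P,W): not NE [P2→R gives 6>1; P3→Y gives 9>6]
(A,Q,X): not NE [P2→R gives 10>5]
(A,Q,Y): not NE [P1→B gives 8>3; P2→R gives 8>4; P3→Z gives 9>6]
(A,Q,Z): not NE [P2→P gives 9>8]
(A,Q,W): not NE [P1→B gives 5>3; P2→R gives 6>2; P3→Z gives 9>3]
(A,R,X): NE
(A,R,Y): not NE [P1→B gives 5>4; P3→X gives 9>6]
(A,R,Z): not NE [P1→B gives 5>4; P2→P gives 9>6; P3→X gives 9>7]
(A,R,W): not NE [P1→B gives 9>7; P3→X gives 9>3]
(B,P,X): not NE [P1→A gives 8>6; P2→Q gives 7>5]
(B,P,Y): not NE [P1→A gives 7>5; P2→R gives 7>1; P3→Z gives 9>0]
(B,P,Z): not NE [P1→A gives 9>7]
(B,P,W): not NE [P1→A gives 5>3; P2→R gives 2>0; P3→Z gives 9>6]
(B,Q,X): NE
(B,Q,Y): not NE [P2→R gives 7>2; P3→X gives 8>5]
(B,Q,Z): not NE [P1→A gives 7>3; P3→X gives 8>5]
(B,Q,W): not NE [P2→R gives 2>0; P3→X gives 8>1]
(B,R,X): not NE [P1→A gives 5>4; P2→Q gives 7>4; P3→Y gives 10>2]
(B,R,Y): NE
(B,R,Z): not NE [P2→Q gives 7>0; P3→Y gives 10>8]
(B,R,W): not NE [P3→Y gives 10>2]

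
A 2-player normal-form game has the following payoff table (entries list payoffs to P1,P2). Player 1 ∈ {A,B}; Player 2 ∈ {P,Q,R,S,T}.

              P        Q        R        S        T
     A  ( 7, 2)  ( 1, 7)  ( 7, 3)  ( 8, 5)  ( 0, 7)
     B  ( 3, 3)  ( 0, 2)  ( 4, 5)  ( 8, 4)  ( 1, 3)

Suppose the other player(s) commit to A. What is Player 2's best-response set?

BR_2 = {Q,T}

u_2(P vs A) = 2
u_2(Q vs A) = 7
u_2(R vs A) = 3
u_2(S vs A) = 5
u_2(T vs A) = 7
max payoff 7 at {Q,T}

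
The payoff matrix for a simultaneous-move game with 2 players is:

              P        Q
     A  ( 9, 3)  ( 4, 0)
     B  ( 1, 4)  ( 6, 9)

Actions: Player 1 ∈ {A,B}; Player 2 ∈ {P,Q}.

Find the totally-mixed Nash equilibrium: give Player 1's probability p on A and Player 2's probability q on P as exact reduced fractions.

P1 indiff ⇒ q·9+(1-q)·4 = q·1+(1-q)·6 ⇒ q(8) = (1-q)(2) ⇒ q = 1/5
P2 indiff ⇒ p·3+(1-p)·4 = p·0+(1-p)·9 ⇒ p(3) = (1-p)(5) ⇒ p = 5/8

(p,q) = (5/8, 1/5)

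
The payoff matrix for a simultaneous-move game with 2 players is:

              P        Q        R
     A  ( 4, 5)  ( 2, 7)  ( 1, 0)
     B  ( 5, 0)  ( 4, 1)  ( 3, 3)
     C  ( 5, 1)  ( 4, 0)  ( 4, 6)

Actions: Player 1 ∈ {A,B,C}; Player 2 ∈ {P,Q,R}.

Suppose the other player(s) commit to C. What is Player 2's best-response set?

argmax u_2 = {R}

u_2(P vs C) = 1
u_2(Q vs C) = 0
u_2(R vs C) = 6
max payoff 6 at {R}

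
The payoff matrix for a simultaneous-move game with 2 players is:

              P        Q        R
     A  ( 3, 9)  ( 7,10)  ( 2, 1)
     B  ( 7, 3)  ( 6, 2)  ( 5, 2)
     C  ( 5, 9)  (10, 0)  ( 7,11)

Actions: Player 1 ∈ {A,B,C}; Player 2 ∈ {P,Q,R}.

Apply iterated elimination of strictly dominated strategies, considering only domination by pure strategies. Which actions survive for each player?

P1 drop A (C beats it: P:5>3 Q:10>7 R:7>2)
P2 drop Q (P beats it: B:3>2 C:9>0)
P1→{B,C} P2→{P,R}

Remaining: P1:{B,C} P2:{P,R}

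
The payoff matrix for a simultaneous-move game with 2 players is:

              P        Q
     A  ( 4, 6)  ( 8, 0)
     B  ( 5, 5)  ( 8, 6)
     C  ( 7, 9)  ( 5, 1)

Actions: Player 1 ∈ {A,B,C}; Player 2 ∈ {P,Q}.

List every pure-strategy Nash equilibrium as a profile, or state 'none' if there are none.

(A,P): not NE [P1→C gives 7>4]
(A,Q): not NE [P2→P gives 6>0]
(B,P): not NE [P1→C gives 7>5; P2→Q gives 6>5]
(B,Q): NE
(C,P): NE
(C,Q): not NE [P1→B gives 8>5; P2→P gives 9>1]

PSNE = {(B,Q), (C,P)}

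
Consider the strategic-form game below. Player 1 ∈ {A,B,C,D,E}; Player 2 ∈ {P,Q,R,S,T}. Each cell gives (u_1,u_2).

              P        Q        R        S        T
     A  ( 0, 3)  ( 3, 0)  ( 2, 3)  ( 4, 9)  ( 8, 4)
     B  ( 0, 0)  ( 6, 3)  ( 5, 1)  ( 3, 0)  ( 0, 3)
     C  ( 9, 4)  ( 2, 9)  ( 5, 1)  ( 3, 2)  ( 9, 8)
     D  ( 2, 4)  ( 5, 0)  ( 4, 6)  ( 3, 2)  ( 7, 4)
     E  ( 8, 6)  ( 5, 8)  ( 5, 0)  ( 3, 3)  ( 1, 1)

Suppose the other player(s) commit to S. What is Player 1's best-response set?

BR_1 = {A}

u_1(A vs S) = 4
u_1(B vs S) = 3
u_1(C vs S) = 3
u_1(D vs S) = 3
u_1(E vs S) = 3
max payoff 4 at {A}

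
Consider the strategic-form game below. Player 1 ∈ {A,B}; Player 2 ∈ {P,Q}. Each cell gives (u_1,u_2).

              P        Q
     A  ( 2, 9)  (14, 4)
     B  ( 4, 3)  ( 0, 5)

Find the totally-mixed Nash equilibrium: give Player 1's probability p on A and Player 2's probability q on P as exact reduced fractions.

P1 indiff ⇒ q·2+(1-q)·14 = q·4+(1-q)·0 ⇒ q(-2) = (1-q)(-14) ⇒ q = 7/8
P2 indiff ⇒ p·9+(1-p)·3 = p·4+(1-p)·5 ⇒ p(5) = (1-p)(2) ⇒ p = 2/7

p=2/7, q=7/8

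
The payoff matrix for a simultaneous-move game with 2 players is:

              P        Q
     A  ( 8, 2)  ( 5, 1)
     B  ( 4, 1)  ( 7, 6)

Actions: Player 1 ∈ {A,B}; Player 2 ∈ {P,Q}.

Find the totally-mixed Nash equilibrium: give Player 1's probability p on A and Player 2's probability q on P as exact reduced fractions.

(p,q) = (5/6, 1/3)

P1 indiff ⇒ q·8+(1-q)·5 = q·4+(1-q)·7 ⇒ q(4) = (1-q)(2) ⇒ q = 1/3
P2 indiff ⇒ p·2+(1-p)·1 = p·1+(1-p)·6 ⇒ p(1) = (1-p)(5) ⇒ p = 5/6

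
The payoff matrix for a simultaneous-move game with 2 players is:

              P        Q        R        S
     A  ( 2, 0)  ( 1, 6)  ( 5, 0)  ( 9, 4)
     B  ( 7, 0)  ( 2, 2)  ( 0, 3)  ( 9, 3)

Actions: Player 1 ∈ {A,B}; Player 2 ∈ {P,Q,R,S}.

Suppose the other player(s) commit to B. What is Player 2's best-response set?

u_2(P vs B) = 0
u_2(Q vs B) = 2
u_2(R vs B) = 3
u_2(S vs B) = 3
max payoff 3 at {R,S}

P2 best: {R,S}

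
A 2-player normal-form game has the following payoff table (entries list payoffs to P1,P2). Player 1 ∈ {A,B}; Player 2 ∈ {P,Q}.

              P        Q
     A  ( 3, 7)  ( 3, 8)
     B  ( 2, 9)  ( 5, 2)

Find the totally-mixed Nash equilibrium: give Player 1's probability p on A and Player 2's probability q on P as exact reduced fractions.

P1 mixes 7/8 on A; P2 mixes 2/3 on P

P1 indiff ⇒ q·3+(1-q)·3 = q·2+(1-q)·5 ⇒ q(1) = (1-q)(2) ⇒ q = 2/3
P2 indiff ⇒ p·7+(1-p)·9 = p·8+(1-p)·2 ⇒ p(-1) = (1-p)(-7) ⇒ p = 7/8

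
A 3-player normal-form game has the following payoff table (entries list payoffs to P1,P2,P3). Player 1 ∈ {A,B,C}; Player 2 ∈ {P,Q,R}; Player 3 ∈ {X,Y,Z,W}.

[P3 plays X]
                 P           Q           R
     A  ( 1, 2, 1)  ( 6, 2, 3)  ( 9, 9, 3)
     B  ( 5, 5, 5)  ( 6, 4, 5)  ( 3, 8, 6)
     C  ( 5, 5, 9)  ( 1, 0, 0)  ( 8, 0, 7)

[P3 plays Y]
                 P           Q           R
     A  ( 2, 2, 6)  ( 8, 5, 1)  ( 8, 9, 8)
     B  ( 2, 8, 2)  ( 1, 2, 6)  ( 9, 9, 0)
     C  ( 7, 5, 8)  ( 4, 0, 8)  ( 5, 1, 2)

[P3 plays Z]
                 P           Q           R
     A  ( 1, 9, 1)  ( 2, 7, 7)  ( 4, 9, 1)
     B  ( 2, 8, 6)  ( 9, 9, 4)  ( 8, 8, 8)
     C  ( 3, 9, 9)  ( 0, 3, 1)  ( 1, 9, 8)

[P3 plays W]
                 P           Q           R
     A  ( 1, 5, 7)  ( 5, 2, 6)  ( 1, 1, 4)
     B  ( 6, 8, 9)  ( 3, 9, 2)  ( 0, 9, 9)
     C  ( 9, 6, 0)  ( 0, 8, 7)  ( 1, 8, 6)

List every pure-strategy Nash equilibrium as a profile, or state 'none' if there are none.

PSNE = {(C,P,X), (C,P,Z)}

(A,P,X): not NE [P1→C gives 5>1; P2→R gives 9>2; P3→W gives 7>1]
(A,P,Y): not NE [P1→C gives 7>2; P2→R gives 9>2; P3→W gives 7>6]
(A,P,Z): not NE [P1→C gives 3>1; P3→W gives 7>1]
(A,P,W): not NE [P1→C gives 9>1]
(A,Q,X): not NE [P2→R gives 9>2; P3→Z gives 7>3]
(A,Q,Y): not NE [P2→R gives 9>5; P3→Z gives 7>1]
(A,Q,Z): not NE [P1→B gives 9>2; P2→R gives 9>7]
(A,Q,W): not NE [P2→P gives 5>2; P3→Z gives 7>6]
(A,R,X): not NE [P3→Y gives 8>3]
(A,R,Y): not NE [P1→B gives 9>8]
(A,R,Z): not NE [P1→B gives 8>4; P3→Y gives 8>1]
(A,R,W): not NE [P2→P gives 5>1; P3→Y gives 8>4]
(B,P,X): not NE [P2→R gives 8>5; P3→W gives 9>5]
(B,P,Y): not NE [P1→C gives 7>2; P2→R gives 9>8; P3→W gives 9>2]
(B,P,Z): not NE [P1→C gives 3>2; P2→Q gives 9>8; P3→W gives 9>6]
(B,P,W): not NE [P1→C gives 9>6; P2→R gives 9>8]
(B,Q,X): not NE [P2→R gives 8>4; P3→Y gives 6>5]
(B,Q,Y): not NE [P1→A gives 8>1; P2→R gives 9>2]
(B,Q,Z): not NE [P3→Y gives 6>4]
(B,Q,W): not NE [P1→A gives 5>3; P3→Y gives 6>2]
(B,R,X): not NE [P1→A gives 9>3; P3→W gives 9>6]
(B,R,Y): not NE [P3→W gives 9>0]
(B,R,Z): not NE [P2→Q gives 9>8; P3→W gives 9>8]
(B,R,W): not NE [P1→C gives 1>0]
(C,P,X): NE
(C,P,Y): not NE [P3→Z gives 9>8]
(C,P,Z): NE
(C,P,W): not NE [P2→R gives 8>6; P3→Z gives 9>0]
(C,Q,X): not NE [P1→B gives 6>1; P2→P gives 5>0; P3→Y gives 8>0]
(C,Q,Y): not NE [P1→A gives 8>4; P2→P gives 5>0]
(C,Q,Z): not NE [P1→B gives 9>0; P2→R gives 9>3; P3→Y gives 8>1]
(C,Q,W): not NE [P1→A gives 5>0; P3→Y gives 8>7]
(C,R,X): not NE [P1→A gives 9>8; P2→P gives 5>0; P3→Z gives 8>7]
(C,R,Y): not NE [P1→B gives 9>5; P2→P gives 5>1; P3→Z gives 8>2]
(C,R,Z): not NE [P1→B gives 8>1]
(C,R,W): not NE [P3→Z gives 8>6]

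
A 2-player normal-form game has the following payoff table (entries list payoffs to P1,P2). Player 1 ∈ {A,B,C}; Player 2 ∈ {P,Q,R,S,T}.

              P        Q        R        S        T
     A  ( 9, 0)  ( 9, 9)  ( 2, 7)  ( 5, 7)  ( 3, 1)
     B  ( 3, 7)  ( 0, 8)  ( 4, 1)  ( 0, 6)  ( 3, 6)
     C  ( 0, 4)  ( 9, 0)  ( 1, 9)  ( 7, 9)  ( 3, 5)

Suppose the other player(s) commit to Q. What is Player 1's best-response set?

argmax u_1 = {A,C}

u_1(A vs Q) = 9
u_1(B vs Q) = 0
u_1(C vs Q) = 9
max payoff 9 at {A,C}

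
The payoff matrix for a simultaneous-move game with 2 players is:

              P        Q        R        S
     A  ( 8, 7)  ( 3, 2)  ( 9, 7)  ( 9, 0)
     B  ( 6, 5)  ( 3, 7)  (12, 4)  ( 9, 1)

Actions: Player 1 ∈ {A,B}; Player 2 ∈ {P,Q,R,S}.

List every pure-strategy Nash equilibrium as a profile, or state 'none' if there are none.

(A,P): NE
(A,Q): not NE [P2→R gives 7>2]
(A,R): not NE [P1→B gives 12>9]
(A,S): not NE [P2→R gives 7>0]
(B,P): not NE [P1→A gives 8>6; P2→Q gives 7>5]
(B,Q): NE
(B,R): not NE [P2→Q gives 7>4]
(B,S): not NE [P2→Q gives 7>1]

Nash profiles: (A,P), (B,Q)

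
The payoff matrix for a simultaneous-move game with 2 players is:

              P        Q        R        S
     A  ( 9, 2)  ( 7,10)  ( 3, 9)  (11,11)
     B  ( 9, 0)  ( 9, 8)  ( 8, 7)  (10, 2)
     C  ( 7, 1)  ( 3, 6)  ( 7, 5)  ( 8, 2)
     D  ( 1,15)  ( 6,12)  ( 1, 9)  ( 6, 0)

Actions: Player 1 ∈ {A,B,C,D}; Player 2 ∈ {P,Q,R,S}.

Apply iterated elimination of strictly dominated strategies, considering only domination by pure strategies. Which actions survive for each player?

P1 drop C (B beats it: P:9>7 Q:9>3 R:8>7 S:10>8)
P1 drop D (A beats it: P:9>1 Q:7>6 R:3>1 S:11>6)
P2 drop P (Q beats it: A:10>2 B:8>0)
P2 drop R (Q beats it: A:10>9 B:8>7)
P1→{A,B} P2→{Q,S}

IESDS → P1:{A,B} P2:{Q,S}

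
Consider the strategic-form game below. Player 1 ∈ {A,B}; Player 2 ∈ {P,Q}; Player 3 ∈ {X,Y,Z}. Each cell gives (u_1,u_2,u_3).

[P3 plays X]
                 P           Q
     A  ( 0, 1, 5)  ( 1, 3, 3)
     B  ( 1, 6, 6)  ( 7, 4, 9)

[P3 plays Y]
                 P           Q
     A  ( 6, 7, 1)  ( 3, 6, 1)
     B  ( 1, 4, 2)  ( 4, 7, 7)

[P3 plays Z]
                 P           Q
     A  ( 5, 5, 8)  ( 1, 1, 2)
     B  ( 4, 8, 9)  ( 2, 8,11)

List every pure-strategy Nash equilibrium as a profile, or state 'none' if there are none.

Nash profiles: (A,P,Z), (B,Q,Z)

(A,P,X): not NE [P1→B gives 1>0; P2→Q gives 3>1; P3→Z gives 8>5]
(A,P,Y): not NE [P3→Z gives 8>1]
(A,P,Z): NE
(A,Q,X): not NE [P1→B gives 7>1]
(A,Q,Y): not NE [P1→B gives 4>3; P2→P gives 7>6; P3→X gives 3>1]
(A,Q,Z): not NE [P1→B gives 2>1; P2→P gives 5>1; P3→X gives 3>2]
(B,P,X): not NE [P3→Z gives 9>6]
(B,P,Y): not NE [P1→A gives 6>1; P2→Q gives 7>4; P3→Z gives 9>2]
(B,P,Z): not NE [P1→A gives 5>4]
(B,Q,X): not NE [P2→P gives 6>4; P3→Z gives 11>9]
(B,Q,Y): not NE [P3→Z gives 11>7]
(B,Q,Z): NE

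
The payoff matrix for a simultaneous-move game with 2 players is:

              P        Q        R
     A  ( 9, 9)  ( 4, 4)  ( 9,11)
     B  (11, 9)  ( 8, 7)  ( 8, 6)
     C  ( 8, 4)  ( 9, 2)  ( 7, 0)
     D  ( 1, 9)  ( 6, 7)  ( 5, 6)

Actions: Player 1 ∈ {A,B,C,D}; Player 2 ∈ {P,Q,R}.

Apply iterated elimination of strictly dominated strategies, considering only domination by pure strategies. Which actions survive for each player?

Remaining: P1:{A,B} P2:{P,R}

P1 drop D (B beats it: P:11>1 Q:8>6 R:8>5)
P2 drop Q (P beats it: A:9>4 B:9>7 C:4>2)
P1 drop C (A beats it: P:9>8 R:9>7)
P1→{A,B} P2→{P,R}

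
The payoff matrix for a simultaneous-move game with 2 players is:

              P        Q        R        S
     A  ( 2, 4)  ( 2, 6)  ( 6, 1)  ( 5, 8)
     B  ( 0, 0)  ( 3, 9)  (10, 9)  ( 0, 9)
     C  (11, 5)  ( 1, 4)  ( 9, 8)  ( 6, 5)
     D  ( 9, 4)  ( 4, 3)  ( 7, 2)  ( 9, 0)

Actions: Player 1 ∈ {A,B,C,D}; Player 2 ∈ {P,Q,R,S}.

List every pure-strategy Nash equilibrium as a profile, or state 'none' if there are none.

(A,P): not NE [P1→C gives 11>2; P2→S gives 8>4]
(A,Q): not NE [P1→D gives 4>2; P2→S gives 8>6]
(A,R): not NE [P1→B gives 10>6; P2→S gives 8>1]
(A,S): not NE [P1→D gives 9>5]
(B,P): not NE [P1→C gives 11>0; P2→S gives 9>0]
(B,Q): not NE [P1→D gives 4>3]
(B,R): NE
(B,S): not NE [P1→D gives 9>0]
(C,P): not NE [P2→R gives 8>5]
(C,Q): not NE [P1→D gives 4>1; P2→R gives 8>4]
(C,R): not NE [P1→B gives 10>9]
(C,S): not NE [P1→D gives 9>6; P2→R gives 8>5]
(D,P): not NE [P1→C gives 11>9]
(D,Q): not NE [P2→P gives 4>3]
(D,R): not NE [P1→B gives 10>7; P2→P gives 4>2]
(D,S): not NE [P2→P gives 4>0]

NE set: (B,R)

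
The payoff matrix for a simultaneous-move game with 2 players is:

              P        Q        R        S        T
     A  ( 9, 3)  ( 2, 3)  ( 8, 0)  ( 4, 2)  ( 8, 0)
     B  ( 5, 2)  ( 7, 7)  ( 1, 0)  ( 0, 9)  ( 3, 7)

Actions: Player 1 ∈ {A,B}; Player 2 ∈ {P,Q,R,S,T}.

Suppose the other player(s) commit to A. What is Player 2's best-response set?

BR_2 = {P,Q}

u_2(P vs A) = 3
u_2(Q vs A) = 3
u_2(R vs A) = 0
u_2(S vs A) = 2
u_2(T vs A) = 0
max payoff 3 at {P,Q}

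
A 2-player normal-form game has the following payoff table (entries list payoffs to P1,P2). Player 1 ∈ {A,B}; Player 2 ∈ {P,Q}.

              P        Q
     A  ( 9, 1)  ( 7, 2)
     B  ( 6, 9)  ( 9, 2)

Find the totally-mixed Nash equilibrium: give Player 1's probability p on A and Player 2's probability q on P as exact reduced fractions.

P1 indiff ⇒ q·9+(1-q)·7 = q·6+(1-q)·9 ⇒ q(3) = (1-q)(2) ⇒ q = 2/5
P2 indiff ⇒ p·1+(1-p)·9 = p·2+(1-p)·2 ⇒ p(-1) = (1-p)(-7) ⇒ p = 7/8

P1 mixes 7/8 on A; P2 mixes 2/5 on P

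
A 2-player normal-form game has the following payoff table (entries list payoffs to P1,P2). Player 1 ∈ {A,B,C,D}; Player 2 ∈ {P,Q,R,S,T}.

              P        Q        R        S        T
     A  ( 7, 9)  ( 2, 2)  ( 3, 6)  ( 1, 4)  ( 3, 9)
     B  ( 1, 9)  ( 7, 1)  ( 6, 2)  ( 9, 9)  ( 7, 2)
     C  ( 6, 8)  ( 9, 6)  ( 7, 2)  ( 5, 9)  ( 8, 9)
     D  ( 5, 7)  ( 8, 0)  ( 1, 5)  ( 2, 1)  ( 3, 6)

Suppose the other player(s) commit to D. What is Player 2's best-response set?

u_2(P vs D) = 7
u_2(Q vs D) = 0
u_2(R vs D) = 5
u_2(S vs D) = 1
u_2(T vs D) = 6
max payoff 7 at {P}

BR_2 = {P}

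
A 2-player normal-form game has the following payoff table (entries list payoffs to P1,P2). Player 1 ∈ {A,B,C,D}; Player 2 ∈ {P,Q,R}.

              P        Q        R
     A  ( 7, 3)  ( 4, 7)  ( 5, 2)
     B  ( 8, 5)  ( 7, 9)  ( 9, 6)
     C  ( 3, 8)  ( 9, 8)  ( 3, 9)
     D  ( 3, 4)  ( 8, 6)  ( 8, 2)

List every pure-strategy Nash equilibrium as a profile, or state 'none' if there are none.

PSNE: ∅

(A,P): not NE [P1→B gives 8>7; P2→Q gives 7>3]
(A,Q): not NE [P1→C gives 9>4]
(A,R): not NE [P1→B gives 9>5; P2→Q gives 7>2]
(B,P): not NE [P2→Q gives 9>5]
(B,Q): not NE [P1→C gives 9>7]
(B,R): not NE [P2→Q gives 9>6]
(C,P): not NE [P1→B gives 8>3; P2→R gives 9>8]
(C,Q): not NE [P2→R gives 9>8]
(C,R): not NE [P1→B gives 9>3]
(D,P): not NE [P1→B gives 8>3; P2→Q gives 6>4]
(D,Q): not NE [P1→C gives 9>8]
(D,R): not NE [P1→B gives 9>8; P2→Q gives 6>2]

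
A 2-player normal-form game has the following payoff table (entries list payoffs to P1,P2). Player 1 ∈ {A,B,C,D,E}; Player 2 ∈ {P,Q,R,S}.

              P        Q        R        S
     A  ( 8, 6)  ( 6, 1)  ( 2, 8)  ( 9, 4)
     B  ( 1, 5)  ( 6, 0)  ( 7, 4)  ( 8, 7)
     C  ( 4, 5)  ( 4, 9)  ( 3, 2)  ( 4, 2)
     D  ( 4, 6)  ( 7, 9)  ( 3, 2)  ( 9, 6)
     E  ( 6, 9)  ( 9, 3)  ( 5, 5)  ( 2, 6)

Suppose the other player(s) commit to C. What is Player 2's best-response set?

u_2(P vs C) = 5
u_2(Q vs C) = 9
u_2(R vs C) = 2
u_2(S vs C) = 2
max payoff 9 at {Q}

argmax u_2 = {Q}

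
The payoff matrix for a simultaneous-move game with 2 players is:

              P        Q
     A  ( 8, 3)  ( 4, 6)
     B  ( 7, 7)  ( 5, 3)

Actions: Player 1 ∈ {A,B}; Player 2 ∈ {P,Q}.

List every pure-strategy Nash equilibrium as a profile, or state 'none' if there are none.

No pure NE.

(A,P): not NE [P2→Q gives 6>3]
(A,Q): not NE [P1→B gives 5>4]
(B,P): not NE [P1→A gives 8>7]
(B,Q): not NE [P2→P gives 7>3]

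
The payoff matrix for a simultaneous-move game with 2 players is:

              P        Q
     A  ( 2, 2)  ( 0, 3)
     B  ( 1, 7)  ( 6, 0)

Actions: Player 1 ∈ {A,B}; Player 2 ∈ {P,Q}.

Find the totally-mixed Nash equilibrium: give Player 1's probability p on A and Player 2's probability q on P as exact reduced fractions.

P1 indiff ⇒ q·2+(1-q)·0 = q·1+(1-q)·6 ⇒ q(1) = (1-q)(6) ⇒ q = 6/7
P2 indiff ⇒ p·2+(1-p)·7 = p·3+(1-p)·0 ⇒ p(-1) = (1-p)(-7) ⇒ p = 7/8

p=7/8, q=6/7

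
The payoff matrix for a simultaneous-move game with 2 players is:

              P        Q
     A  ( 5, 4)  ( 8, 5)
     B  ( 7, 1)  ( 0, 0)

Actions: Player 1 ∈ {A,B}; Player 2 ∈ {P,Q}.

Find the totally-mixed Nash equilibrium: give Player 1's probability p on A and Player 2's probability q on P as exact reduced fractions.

p=1/2, q=4/5

P1 indiff ⇒ q·5+(1-q)·8 = q·7+(1-q)·0 ⇒ q(-2) = (1-q)(-8) ⇒ q = 4/5
P2 indiff ⇒ p·4+(1-p)·1 = p·5+(1-p)·0 ⇒ p(-1) = (1-p)(-1) ⇒ p = 1/2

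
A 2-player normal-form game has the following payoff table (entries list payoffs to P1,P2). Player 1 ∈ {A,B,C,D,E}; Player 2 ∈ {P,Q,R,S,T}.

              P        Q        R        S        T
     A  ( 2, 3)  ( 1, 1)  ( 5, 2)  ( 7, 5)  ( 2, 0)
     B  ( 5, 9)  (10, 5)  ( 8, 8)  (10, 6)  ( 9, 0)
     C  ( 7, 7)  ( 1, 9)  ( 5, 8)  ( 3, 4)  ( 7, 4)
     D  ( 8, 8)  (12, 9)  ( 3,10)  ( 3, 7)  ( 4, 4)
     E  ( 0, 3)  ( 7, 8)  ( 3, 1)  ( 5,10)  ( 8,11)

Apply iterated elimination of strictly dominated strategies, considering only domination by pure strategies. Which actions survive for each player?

P1 drop A (B beats it: P:5>2 Q:10>1 R:8>5 S:10>7 T:9>2)
P1 drop E (B beats it: P:5>0 Q:10>7 R:8>3 S:10>5 T:9>8)
P2 drop S (P beats it: B:9>6 C:7>4 D:8>7)
P2 drop T (P beats it: B:9>0 C:7>4 D:8>4)
P1→{B,C,D} P2→{P,Q,R}

IESDS → P1:{B,C,D} P2:{P,Q,R}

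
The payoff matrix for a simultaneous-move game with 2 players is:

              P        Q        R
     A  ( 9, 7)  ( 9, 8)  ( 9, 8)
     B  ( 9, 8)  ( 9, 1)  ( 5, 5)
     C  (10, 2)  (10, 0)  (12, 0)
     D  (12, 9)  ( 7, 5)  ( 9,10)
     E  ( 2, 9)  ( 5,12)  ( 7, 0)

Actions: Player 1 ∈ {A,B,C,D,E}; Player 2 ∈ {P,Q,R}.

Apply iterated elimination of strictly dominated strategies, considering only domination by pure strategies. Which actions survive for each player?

P1 drop A (C beats it: P:10>9 Q:10>9 R:12>9)
P1 drop B (C beats it: P:10>9 Q:10>9 R:12>5)
P1 drop E (C beats it: P:10>2 Q:10>5 R:12>7)
P2 drop Q (P beats it: C:2>0 D:9>5)
P1→{C,D} P2→{P,R}

Remaining: P1:{C,D} P2:{P,R}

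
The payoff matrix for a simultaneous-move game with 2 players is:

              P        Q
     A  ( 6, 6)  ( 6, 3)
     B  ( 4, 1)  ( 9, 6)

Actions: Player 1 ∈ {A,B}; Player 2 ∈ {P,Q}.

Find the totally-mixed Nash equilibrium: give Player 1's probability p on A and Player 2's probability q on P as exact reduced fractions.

P1 indiff ⇒ q·6+(1-q)·6 = q·4+(1-q)·9 ⇒ q(2) = (1-q)(3) ⇒ q = 3/5
P2 indiff ⇒ p·6+(1-p)·1 = p·3+(1-p)·6 ⇒ p(3) = (1-p)(5) ⇒ p = 5/8

(p,q) = (5/8, 3/5)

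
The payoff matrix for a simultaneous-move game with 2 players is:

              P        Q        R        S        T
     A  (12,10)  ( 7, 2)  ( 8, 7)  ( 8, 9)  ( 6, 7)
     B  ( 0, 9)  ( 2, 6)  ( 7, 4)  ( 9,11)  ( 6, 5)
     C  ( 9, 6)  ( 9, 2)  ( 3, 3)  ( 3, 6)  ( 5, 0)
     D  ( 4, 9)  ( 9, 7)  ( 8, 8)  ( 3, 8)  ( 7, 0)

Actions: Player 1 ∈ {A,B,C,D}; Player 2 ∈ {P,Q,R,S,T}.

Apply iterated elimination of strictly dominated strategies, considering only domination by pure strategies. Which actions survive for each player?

Remaining: P1:{A,B} P2:{P,S}

P2 drop Q (P beats it: A:10>2 B:9>6 C:6>2 D:9>7)
P1 drop C (A beats it: P:12>9 R:8>3 S:8>3 T:6>5)
P2 drop R (P beats it: A:10>7 B:9>4 D:9>8)
P2 drop T (P beats it: A:10>7 B:9>5 D:9>0)
P1 drop D (A beats it: P:12>4 S:8>3)
P1→{A,B} P2→{P,S}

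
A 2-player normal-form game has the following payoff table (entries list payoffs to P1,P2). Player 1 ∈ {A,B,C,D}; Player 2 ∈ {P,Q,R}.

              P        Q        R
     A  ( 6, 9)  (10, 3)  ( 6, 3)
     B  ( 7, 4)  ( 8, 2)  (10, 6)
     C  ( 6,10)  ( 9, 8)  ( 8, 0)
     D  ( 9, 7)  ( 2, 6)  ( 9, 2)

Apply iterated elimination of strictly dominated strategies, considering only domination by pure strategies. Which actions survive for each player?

P2 drop Q (P beats it: A:9>3 B:4>2 C:10>8 D:7>6)
P1 drop A (B beats it: P:7>6 R:10>6)
P1 drop C (B beats it: P:7>6 R:10>8)
P1→{B,D} P2→{P,R}

IESDS → P1:{B,D} P2:{P,R}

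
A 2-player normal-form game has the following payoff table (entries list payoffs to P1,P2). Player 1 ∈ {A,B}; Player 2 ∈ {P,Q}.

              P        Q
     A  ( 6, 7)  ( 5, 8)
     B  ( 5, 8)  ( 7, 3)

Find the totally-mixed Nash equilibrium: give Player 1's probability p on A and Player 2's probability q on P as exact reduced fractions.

P1 indiff ⇒ q·6+(1-q)·5 = q·5+(1-q)·7 ⇒ q(1) = (1-q)(2) ⇒ q = 2/3
P2 indiff ⇒ p·7+(1-p)·8 = p·8+(1-p)·3 ⇒ p(-1) = (1-p)(-5) ⇒ p = 5/6

(p,q) = (5/6, 2/3)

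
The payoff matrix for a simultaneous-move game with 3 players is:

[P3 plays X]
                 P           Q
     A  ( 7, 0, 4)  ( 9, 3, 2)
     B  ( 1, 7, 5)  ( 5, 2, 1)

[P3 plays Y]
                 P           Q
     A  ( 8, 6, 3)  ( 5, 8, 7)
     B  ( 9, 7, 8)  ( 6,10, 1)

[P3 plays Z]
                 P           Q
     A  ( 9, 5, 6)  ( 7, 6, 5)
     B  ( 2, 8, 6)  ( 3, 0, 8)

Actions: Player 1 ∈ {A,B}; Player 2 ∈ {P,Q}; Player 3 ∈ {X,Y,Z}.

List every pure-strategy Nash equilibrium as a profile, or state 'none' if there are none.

(A,P,X): not NE [P2→Q gives 3>0; P3→Z gives 6>4]
(A,P,Y): not NE [P1→B gives 9>8; P2→Q gives 8>6; P3→Z gives 6>3]
(A,P,Z): not NE [P2→Q gives 6>5]
(A,Q,X): not NE [P3→Y gives 7>2]
(A,Q,Y): not NE [P1→B gives 6>5]
(A,Q,Z): not NE [P3→Y gives 7>5]
(B,P,X): not NE [P1→A gives 7>1; P3→Y gives 8>5]
(B,P,Y): not NE [P2→Q gives 10>7]
(B,P,Z): not NE [P1→A gives 9>2; P3→Y gives 8>6]
(B,Q,X): not NE [P1→A gives 9>5; P2→P gives 7>2; P3→Z gives 8>1]
(B,Q,Y): not NE [P3→Z gives 8>1]
(B,Q,Z): not NE [P1→A gives 7>3; P2→P gives 8>0]

PSNE: ∅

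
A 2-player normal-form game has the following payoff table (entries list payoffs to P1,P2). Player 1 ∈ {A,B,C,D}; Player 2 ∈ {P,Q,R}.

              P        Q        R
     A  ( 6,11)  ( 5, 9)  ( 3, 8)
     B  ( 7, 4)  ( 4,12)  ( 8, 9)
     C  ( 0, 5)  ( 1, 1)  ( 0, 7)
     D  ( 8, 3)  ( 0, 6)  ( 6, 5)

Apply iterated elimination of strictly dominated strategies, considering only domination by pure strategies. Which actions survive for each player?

Survivors P1:{A,B,D} P2:{P,Q}

P1 drop C (A beats it: P:6>0 Q:5>1 R:3>0)
P2 drop R (Q beats it: A:9>8 B:12>9 D:6>5)
P1→{A,B,D} P2→{P,Q}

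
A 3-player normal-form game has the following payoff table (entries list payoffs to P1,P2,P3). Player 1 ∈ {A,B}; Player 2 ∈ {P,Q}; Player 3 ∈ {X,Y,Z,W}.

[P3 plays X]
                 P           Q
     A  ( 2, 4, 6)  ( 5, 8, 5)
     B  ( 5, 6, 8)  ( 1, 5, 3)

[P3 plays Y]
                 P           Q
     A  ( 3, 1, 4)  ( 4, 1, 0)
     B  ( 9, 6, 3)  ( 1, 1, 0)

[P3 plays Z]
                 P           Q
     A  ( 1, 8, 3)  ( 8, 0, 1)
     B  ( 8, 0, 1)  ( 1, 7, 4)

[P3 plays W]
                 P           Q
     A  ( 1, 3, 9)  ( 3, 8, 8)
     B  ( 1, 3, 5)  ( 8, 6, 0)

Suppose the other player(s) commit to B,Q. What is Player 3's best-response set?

P3 best: {Z}

u_3(X vs B,Q) = 3
u_3(Y vs B,Q) = 0
u_3(Z vs B,Q) = 4
u_3(W vs B,Q) = 0
max payoff 4 at {Z}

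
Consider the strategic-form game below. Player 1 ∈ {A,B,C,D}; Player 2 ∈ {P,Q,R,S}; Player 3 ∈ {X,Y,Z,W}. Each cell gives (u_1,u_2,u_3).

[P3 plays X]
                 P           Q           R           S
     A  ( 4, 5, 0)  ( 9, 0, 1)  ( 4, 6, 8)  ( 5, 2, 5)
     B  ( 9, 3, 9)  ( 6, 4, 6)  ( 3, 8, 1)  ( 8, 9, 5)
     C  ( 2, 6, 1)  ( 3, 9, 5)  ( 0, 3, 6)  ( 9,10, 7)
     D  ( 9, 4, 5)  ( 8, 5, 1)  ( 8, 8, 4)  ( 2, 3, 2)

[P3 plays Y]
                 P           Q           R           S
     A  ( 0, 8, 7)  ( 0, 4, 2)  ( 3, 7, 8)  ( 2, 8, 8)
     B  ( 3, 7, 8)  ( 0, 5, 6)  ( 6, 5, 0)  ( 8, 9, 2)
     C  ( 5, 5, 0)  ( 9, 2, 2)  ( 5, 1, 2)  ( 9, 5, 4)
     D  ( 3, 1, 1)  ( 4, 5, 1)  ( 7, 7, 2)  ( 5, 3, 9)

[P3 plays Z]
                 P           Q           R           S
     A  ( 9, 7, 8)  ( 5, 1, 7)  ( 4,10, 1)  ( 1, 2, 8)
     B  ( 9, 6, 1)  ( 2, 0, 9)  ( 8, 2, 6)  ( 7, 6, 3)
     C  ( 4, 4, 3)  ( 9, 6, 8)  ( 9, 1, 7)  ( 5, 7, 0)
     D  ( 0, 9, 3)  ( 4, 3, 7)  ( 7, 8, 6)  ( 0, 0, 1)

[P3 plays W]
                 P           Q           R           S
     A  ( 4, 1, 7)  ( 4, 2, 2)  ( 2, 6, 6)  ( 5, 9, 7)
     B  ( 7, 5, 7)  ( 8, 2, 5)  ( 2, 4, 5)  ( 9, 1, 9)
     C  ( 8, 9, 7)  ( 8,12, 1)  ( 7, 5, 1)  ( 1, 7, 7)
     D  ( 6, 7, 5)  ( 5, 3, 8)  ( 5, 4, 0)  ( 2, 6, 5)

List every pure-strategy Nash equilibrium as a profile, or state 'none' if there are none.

(A,P,X): not NE [P1→D gives 9>4; P2→R gives 6>5; P3→Z gives 8>0]
(A,P,Y): not NE [P1→C gives 5>0; P3→Z gives 8>7]
(A,P,Z): not NE [P2→R gives 10>7]
(A,P,W): not NE [P1→C gives 8>4; P2→S gives 9>1; P3→Z gives 8>7]
(A,Q,X): not NE [P2→R gives 6>0; P3→Z gives 7>1]
(A,Q,Y): not NE [P1→C gives 9>0; P2→S gives 8>4; P3→Z gives 7>2]
(A,Q,Z): not NE [P1→C gives 9>5; P2→R gives 10>1]
(A,Q,W): not NE [P1→C gives 8>4; P2→S gives 9>2; P3→Z gives 7>2]
(A,R,X): not NE [P1→D gives 8>4]
(A,R,Y): not NE [P1→D gives 7>3; P2→S gives 8>7]
(A,R,Z): not NE [P1→C gives 9>4; P3→Y gives 8>1]
(A,R,W): not NE [P1→C gives 7>2; P2→S gives 9>6; P3→Y gives 8>6]
(A,S,X): not NE [P1→C gives 9>5; P2→R gives 6>2; P3→Z gives 8>5]
(A,S,Y): not NE [P1→C gives 9>2]
(A,S,Z): not NE [P1→B gives 7>1; P2→R gives 10>2]
(A,S,W): not NE [P1→B gives 9>5; P3→Z gives 8>7]
(B,P,X): not NE [P2→S gives 9>3]
(B,P,Y): not NE [P1→C gives 5>3; P2→S gives 9>7; P3→X gives 9>8]
(B,P,Z): not NE [P3→X gives 9>1]
(B,P,W): not NE [P1→C gives 8>7; P3→X gives 9>7]
(B,Q,X): not NE [P1→A gives 9>6; P2→S gives 9>4; P3→Z gives 9>6]
(B,Q,Y): not NE [P1→C gives 9>0; P2→S gives 9>5; P3→Z gives 9>6]
(B,Q,Z): not NE [P1→C gives 9>2; P2→S gives 6>0]
(B,Q,W): not NE [P2→P gives 5>2; P3→Z gives 9>5]
(B,R,X): not NE [P1→D gives 8>3; P2→S gives 9>8; P3→Z gives 6>1]
(B,R,Y): not NE [P1→D gives 7>6; P2→S gives 9>5; P3→Z gives 6>0]
(B,R,Z): not NE [P1→C gives 9>8; P2→S gives 6>2]
(B,R,W): not NE [P1→C gives 7>2; P2→P gives 5>4; P3→Z gives 6>5]
(B,S,X): not NE [P1→C gives 9>8; P3→W gives 9>5]
(B,S,Y): not NE [P1→C gives 9>8; P3→W gives 9>2]
(B,S,Z): not NE [P3→W gives 9>3]
(B,S,W): not NE [P2→P gives 5>1]
(C,P,X): not NE [P1→D gives 9>2; P2→S gives 10>6; P3→W gives 7>1]
(C,P,Y): not NE [P3→W gives 7>0]
(C,P,Z): not NE [P1→B gives 9>4; P2→S gives 7>4; P3→W gives 7>3]
(C,P,W): not NE [P2→Q gives 12>9]
(C,Q,X): not NE [P1→A gives 9>3; P2→S gives 10>9; P3→Z gives 8>5]
(C,Q,Y): not NE [P2→S gives 5>2; P3→Z gives 8>2]
(C,Q,Z): not NE [P2→S gives 7>6]
(C,Q,W): not NE [P3→Z gives 8>1]
(C,R,X): not NE [P1→D gives 8>0; P2→S gives 10>3; P3→Z gives 7>6]
(C,R,Y): not NE [P1→D gives 7>5; P2→S gives 5>1; P3→Z gives 7>2]
(C,R,Z): not NE [P2→S gives 7>1]
(C,R,W): not NE [P2→Q gives 12>5; P3→Z gives 7>1]
(C,S,X): NE
(C,S,Y): not NE [P3→W gives 7>4]
(C,S,Z): not NE [P1→B gives 7>5; P3→W gives 7>0]
(C,S,W): not NE [P1→B gives 9>1; P2→Q gives 12>7]
(D,P,X): not NE [P2→R gives 8>4]
(D,P,Y): not NE [P1→C gives 5>3; P2→R gives 7>1; P3→W gives 5>1]
(D,P,Z): not NE [P1→B gives 9>0; P3→W gives 5>3]
(D,P,W): not NE [P1→C gives 8>6]
(D,Q,X): not NE [P1→A gives 9>8; P2→R gives 8>5; P3→W gives 8>1]
(D,Q,Y): not NE [P1→C gives 9>4; P2→R gives 7>5; P3→W gives 8>1]
(D,Q,Z): not NE [P1→C gives 9>4; P2→P gives 9>3; P3→W gives 8>7]
(D,Q,W): not NE [P1→C gives 8>5; P2→P gives 7>3]
(D,R,X): not NE [P3→Z gives 6>4]
(D,R,Y): not NE [P3→Z gives 6>2]
(D,R,Z): not NE [P1→C gives 9>7; P2→P gives 9>8]
(D,R,W): not NE [P1→C gives 7>5; P2→P gives 7>4; P3→Z gives 6>0]
(D,S,X): not NE [P1→C gives 9>2; P2→R gives 8>3; P3→Y gives 9>2]
(D,S,Y): not NE [P1→C gives 9>5; P2→R gives 7>3]
(D,S,Z): not NE [P1→B gives 7>0; P2→P gives 9>0; P3→Y gives 9>1]
(D,S,W): not NE [P1→B gives 9>2; P2→P gives 7>6; P3→Y gives 9>5]

PSNE = {(C,S,X)}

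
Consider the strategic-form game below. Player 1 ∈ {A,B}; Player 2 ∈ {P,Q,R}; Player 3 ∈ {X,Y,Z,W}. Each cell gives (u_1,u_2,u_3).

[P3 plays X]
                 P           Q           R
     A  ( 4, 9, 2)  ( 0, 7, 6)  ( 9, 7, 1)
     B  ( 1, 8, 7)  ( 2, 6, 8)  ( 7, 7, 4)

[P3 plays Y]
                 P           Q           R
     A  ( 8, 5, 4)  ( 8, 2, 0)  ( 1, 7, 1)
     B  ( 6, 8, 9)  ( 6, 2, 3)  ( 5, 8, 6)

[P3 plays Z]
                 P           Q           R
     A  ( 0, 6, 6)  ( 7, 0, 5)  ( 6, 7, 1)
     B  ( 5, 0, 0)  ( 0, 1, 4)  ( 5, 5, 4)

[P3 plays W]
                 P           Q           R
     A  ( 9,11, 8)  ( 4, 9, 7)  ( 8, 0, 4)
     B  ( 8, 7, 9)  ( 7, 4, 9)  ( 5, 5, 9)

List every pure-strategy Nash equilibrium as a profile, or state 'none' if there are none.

PSNE = {(A,P,W)}

(A,P,X): not NE [P3→W gives 8>2]
(A,P,Y): not NE [P2→R gives 7>5; P3→W gives 8>4]
(A,P,Z): not NE [P1→B gives 5>0; P2→R gives 7>6; P3→W gives 8>6]
(A,P,W): NE
(A,Q,X): not NE [P1→B gives 2>0; P2→P gives 9>7; P3→W gives 7>6]
(A,Q,Y): not NE [P2→R gives 7>2; P3→W gives 7>0]
(A,Q,Z): not NE [P2→R gives 7>0; P3→W gives 7>5]
(A,Q,W): not NE [P1→B gives 7>4; P2→P gives 11>9]
(A,R,X): not NE [P2→P gives 9>7; P3→W gives 4>1]
(A,R,Y): not NE [P1→B gives 5>1; P3→W gives 4>1]
(A,R,Z): not NE [P3→W gives 4>1]
(A,R,W): not NE [P2→P gives 11>0]
(B,P,X): not NE [P1→A gives 4>1; P3→W gives 9>7]
(B,P,Y): not NE [P1→A gives 8>6]
(B,P,Z): not NE [P2→R gives 5>0; P3→W gives 9>0]
(B,P,W): not NE [P1→A gives 9>8]
(B,Q,X): not NE [P2→P gives 8>6; P3→W gives 9>8]
(B,Q,Y): not NE [P1→A gives 8>6; P2→R gives 8>2; P3→W gives 9>3]
(B,Q,Z): not NE [P1→A gives 7>0; P2→R gives 5>1; P3→W gives 9>4]
(B,Q,W): not NE [P2→P gives 7>4]
(B,R,X): not NE [P1→A gives 9>7; P2→P gives 8>7; P3→W gives 9>4]
(B,R,Y): not NE [P3→W gives 9>6]
(B,R,Z): not NE [P1→A gives 6>5; P3→W gives 9>4]
(B,R,W): not NE [P1→A gives 8>5; P2→P gives 7>5]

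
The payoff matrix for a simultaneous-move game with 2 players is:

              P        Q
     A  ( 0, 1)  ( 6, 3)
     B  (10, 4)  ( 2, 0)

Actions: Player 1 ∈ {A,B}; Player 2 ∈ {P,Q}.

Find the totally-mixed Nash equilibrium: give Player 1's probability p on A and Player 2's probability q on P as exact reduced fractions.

P1 indiff ⇒ q·0+(1-q)·6 = q·10+(1-q)·2 ⇒ q(-10) = (1-q)(-4) ⇒ q = 2/7
P2 indiff ⇒ p·1+(1-p)·4 = p·3+(1-p)·0 ⇒ p(-2) = (1-p)(-4) ⇒ p = 2/3

P1 mixes 2/3 on A; P2 mixes 2/7 on P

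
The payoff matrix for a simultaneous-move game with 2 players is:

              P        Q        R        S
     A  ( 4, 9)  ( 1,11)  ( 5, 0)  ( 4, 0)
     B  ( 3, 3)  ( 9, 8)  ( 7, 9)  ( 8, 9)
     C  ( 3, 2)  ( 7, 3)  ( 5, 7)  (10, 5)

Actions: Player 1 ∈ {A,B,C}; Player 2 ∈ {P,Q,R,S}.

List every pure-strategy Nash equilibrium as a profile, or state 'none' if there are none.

(A,P): not NE [P2→Q gives 11>9]
(A,Q): not NE [P1→B gives 9>1]
(A,R): not NE [P1→B gives 7>5; P2→Q gives 11>0]
(A,S): not NE [P1→C gives 10>4; P2→Q gives 11>0]
(B,P): not NE [P1→A gives 4>3; P2→S gives 9>3]
(B,Q): not NE [P2→S gives 9>8]
(B,R): NE
(B,S): not NE [P1→C gives 10>8]
(C,P): not NE [P1→A gives 4>3; P2→R gives 7>2]
(C,Q): not NE [P1→B gives 9>7; P2→R gives 7>3]
(C,R): not NE [P1→B gives 7>5]
(C,S): not NE [P2→R gives 7>5]

Nash profiles: (B,R)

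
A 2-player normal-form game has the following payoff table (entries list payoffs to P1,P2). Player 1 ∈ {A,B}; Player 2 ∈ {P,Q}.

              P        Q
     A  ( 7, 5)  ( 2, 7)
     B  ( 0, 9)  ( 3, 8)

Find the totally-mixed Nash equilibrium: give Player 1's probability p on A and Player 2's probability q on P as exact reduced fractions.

P1 indiff ⇒ q·7+(1-q)·2 = q·0+(1-q)·3 ⇒ q(7) = (1-q)(1) ⇒ q = 1/8
P2 indiff ⇒ p·5+(1-p)·9 = p·7+(1-p)·8 ⇒ p(-2) = (1-p)(-1) ⇒ p = 1/3

p=1/3, q=1/8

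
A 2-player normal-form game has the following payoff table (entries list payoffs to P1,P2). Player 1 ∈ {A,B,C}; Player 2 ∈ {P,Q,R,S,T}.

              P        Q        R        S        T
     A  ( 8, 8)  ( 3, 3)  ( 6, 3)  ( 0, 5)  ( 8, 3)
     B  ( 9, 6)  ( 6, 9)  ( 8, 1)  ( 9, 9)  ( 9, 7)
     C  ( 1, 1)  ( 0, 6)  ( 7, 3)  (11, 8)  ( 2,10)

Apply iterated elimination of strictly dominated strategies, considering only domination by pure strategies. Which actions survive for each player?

P1 drop A (B beats it: P:9>8 Q:6>3 R:8>6 S:9>0 T:9>8)
P2 drop P (Q beats it: B:9>6 C:6>1)
P2 drop R (Q beats it: B:9>1 C:6>3)
P1→{B,C} P2→{Q,S,T}

IESDS → P1:{B,C} P2:{Q,S,T}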